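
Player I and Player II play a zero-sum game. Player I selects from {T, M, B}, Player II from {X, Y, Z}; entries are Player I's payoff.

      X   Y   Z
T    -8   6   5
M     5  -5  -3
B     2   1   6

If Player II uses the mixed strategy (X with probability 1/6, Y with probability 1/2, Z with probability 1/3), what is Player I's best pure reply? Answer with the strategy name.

T

Expected payoff of T: (1/6)·(-8) + (1/2)·6 + (1/3)·5 = 10/3.
Expected payoff of M: (1/6)·5 + (1/2)·(-5) + (1/3)·(-3) = -8/3.
Expected payoff of B: (1/6)·2 + (1/2)·1 + (1/3)·6 = 17/6.
The largest is 10/3, so Player I's best response is T.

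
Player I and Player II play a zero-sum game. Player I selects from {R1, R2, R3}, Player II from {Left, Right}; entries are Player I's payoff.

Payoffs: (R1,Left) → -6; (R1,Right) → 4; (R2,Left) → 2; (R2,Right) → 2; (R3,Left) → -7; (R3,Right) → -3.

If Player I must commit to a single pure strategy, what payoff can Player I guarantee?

2

Row minima: R1 → -6, R2 → 2, R3 → -7.
The best of these is 2.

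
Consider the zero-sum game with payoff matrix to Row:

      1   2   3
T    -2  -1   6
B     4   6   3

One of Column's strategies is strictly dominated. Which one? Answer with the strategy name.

1 holds Row's payoff strictly below 2 in every row: -2 < -1, 4 < 6.
So 2 is strictly dominated for Column.

2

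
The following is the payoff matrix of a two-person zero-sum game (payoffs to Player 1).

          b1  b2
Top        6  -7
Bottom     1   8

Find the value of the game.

11/4

Row minima: Top → -7, Bottom → 1; maximin = 1.
Column maxima: b1 → 6, b2 → 8; minimax = 6.
1 ≠ 6, so there is no saddle point; optimal play is mixed.
Let Player 1 play Top with probability p. Expected payoff against b1: 6p + 1(1−p) = 5p + 1; against b2: (-7)p + 8(1−p) = −15p + 8.
Setting these equal: 5p + 1 = −15p + 8 ⇒ 20p = 7 ⇒ p = 7/20, and the value is (5)·(7/20) + 1 = 11/4.
For Player 2: with q = P(b1), equating Top's and Bottom's payoffs gives 13q − 7 = −7q + 8 ⇒ q = 3/4.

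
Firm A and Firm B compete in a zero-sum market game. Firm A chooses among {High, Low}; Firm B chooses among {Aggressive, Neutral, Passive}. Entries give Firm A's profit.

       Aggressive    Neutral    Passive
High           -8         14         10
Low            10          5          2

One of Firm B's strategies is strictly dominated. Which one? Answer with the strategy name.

Neutral

Passive holds Firm A's payoff strictly below Neutral in every row: 10 < 14, 2 < 5.
So Neutral is strictly dominated for Firm B.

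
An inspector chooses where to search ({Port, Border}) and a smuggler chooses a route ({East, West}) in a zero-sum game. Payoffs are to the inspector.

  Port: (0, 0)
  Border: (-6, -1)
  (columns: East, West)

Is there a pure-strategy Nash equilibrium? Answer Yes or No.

Yes

Row minima: Port → 0, Border → -6; maximin = 0.
Column maxima: East → 0, West → 0; minimax = 0.
maximin = minimax = 0, so a saddle point exists.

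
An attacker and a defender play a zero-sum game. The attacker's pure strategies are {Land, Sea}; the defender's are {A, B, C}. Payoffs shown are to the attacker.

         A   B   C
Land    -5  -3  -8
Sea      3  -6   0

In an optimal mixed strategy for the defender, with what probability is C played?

Row minima: Land → -8, Sea → -6; maximin = -6.
Column maxima: A → 3, B → -3, C → 0; minimax = -3.
-6 ≠ -3, so there is no saddle point; optimal play is mixed.
A is strictly dominated by C (it gives the attacker strictly more in every row), so the defender never plays it.
On the remaining 2×2 (Land, Sea vs B, C):
Let the attacker play Land with probability p. Expected payoff against B: (-3)p + (-6)(1−p) = 3p − 6; against C: (-8)p + 0(1−p) = −8p.
Setting these equal: 3p − 6 = −8p ⇒ 11p = 6 ⇒ p = 6/11, and the value is (3)·(6/11) − 6 = -48/11.
For the defender: with q = P(B), equating Land's and Sea's payoffs gives 5q − 8 = −6q ⇒ q = 8/11.

3/11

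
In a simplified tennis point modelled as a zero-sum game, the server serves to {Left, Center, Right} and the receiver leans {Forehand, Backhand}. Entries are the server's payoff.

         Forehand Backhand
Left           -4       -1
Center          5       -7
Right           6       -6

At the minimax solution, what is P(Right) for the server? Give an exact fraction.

Row minima: Left → -4, Center → -7, Right → -6; maximin = -4.
Column maxima: Forehand → 6, Backhand → -1; minimax = -1.
-4 ≠ -1, so there is no saddle point; optimal play is mixed.
Center is strictly dominated by Right, so the server never plays it.
On the remaining 2×2 (Left, Right vs Forehand, Backhand):
Let the server play Left with probability p. Expected payoff against Forehand: (-4)p + 6(1−p) = −10p + 6; against Backhand: (-1)p + (-6)(1−p) = 5p − 6.
Setting these equal: −10p + 6 = 5p − 6 ⇒ −15p = -12 ⇒ p = 4/5, and the value is (-10)·(4/5) + 6 = -2.
For the receiver: with q = P(Forehand), equating Left's and Right's payoffs gives −3q − 1 = 12q − 6 ⇒ q = 1/3.

1/5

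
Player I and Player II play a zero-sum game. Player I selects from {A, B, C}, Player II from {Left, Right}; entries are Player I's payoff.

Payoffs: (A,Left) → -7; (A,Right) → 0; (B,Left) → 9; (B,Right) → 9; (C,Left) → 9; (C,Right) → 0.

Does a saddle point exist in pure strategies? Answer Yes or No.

Row minima: A → -7, B → 9, C → 0; maximin = 9.
Column maxima: Left → 9, Right → 9; minimax = 9.
maximin = minimax = 9, so a saddle point exists.

Yes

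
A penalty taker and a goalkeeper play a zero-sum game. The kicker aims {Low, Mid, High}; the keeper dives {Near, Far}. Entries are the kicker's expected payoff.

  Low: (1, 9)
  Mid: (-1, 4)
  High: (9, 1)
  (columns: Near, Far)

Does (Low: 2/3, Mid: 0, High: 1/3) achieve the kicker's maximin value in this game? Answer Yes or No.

Against Near this mix gives (2/3)·1 + (1/3)·9 = 11/3.
Against Far this mix gives (2/3)·9 + (1/3)·1 = 19/3.
The keeper will play Near, holding the kicker to 11/3. Shifting weight toward the row that does better against Near would raise this floor (the equalizing mix achieves 5 against both Near and Far), so the proposed strategy is not optimal.

No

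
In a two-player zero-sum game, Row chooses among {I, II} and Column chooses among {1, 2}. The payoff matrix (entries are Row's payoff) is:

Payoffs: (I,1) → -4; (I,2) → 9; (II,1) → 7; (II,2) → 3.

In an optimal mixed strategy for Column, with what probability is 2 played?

11/17

Row minima: I → -4, II → 3; maximin = 3.
Column maxima: 1 → 7, 2 → 9; minimax = 7.
3 ≠ 7, so there is no saddle point; optimal play is mixed.
Let Row play I with probability p. Expected payoff against 1: (-4)p + 7(1−p) = −11p + 7; against 2: 9p + 3(1−p) = 6p + 3.
Setting these equal: −11p + 7 = 6p + 3 ⇒ −17p = -4 ⇒ p = 4/17, and the value is (-11)·(4/17) + 7 = 75/17.
For Column: with q = P(1), equating I's and II's payoffs gives −13q + 9 = 4q + 3 ⇒ q = 6/17.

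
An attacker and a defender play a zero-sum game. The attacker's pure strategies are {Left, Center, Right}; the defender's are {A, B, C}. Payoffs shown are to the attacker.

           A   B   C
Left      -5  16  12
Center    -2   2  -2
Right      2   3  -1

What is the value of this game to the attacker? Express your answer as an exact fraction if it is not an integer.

19/20

Row minima: Left → -5, Center → -2, Right → -1; maximin = -1.
Column maxima: A → 2, B → 16, C → 12; minimax = 2.
-1 ≠ 2, so there is no saddle point; optimal play is mixed.
Center is strictly dominated by Right, so the attacker never plays it.
B is strictly dominated by A (it gives the attacker strictly more in every row), so the defender never plays it.
On the remaining 2×2 (Left, Right vs A, C):
Let the attacker play Left with probability p. Expected payoff against A: (-5)p + 2(1−p) = −7p + 2; against C: 12p + (-1)(1−p) = 13p − 1.
Setting these equal: −7p + 2 = 13p − 1 ⇒ −20p = -3 ⇒ p = 3/20, and the value is (-7)·(3/20) + 2 = 19/20.
For the defender: with q = P(A), equating Left's and Right's payoffs gives −17q + 12 = 3q − 1 ⇒ q = 13/20.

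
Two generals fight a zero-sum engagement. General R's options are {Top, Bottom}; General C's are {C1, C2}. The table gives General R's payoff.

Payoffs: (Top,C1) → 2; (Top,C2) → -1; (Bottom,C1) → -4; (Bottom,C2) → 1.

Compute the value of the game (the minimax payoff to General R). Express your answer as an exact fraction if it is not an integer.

-1/4

Row minima: Top → -1, Bottom → -4; maximin = -1.
Column maxima: C1 → 2, C2 → 1; minimax = 1.
-1 ≠ 1, so there is no saddle point; optimal play is mixed.
Let General R play Top with probability p. Expected payoff against C1: 2p + (-4)(1−p) = 6p − 4; against C2: (-1)p + 1(1−p) = −2p + 1.
Setting these equal: 6p − 4 = −2p + 1 ⇒ 8p = 5 ⇒ p = 5/8, and the value is (6)·(5/8) − 4 = -1/4.
For General C: with q = P(C1), equating Top's and Bottom's payoffs gives 3q − 1 = −5q + 1 ⇒ q = 1/4.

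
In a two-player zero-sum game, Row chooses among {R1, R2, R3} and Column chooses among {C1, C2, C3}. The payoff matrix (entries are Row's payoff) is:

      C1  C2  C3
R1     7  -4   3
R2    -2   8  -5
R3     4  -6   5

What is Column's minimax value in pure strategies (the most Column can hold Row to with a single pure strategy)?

5

Column maxima: C1 → 7, C2 → 8, C3 → 5.
The smallest of these is 5.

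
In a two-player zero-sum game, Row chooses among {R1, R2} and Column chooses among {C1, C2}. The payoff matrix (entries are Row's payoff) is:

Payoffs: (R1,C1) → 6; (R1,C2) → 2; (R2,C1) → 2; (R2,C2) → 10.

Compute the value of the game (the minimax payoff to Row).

14/3

Row minima: R1 → 2, R2 → 2; maximin = 2.
Column maxima: C1 → 6, C2 → 10; minimax = 6.
2 ≠ 6, so there is no saddle point; optimal play is mixed.
Let Row play R1 with probability p. Expected payoff against C1: 6p + 2(1−p) = 4p + 2; against C2: 2p + 10(1−p) = −8p + 10.
Setting these equal: 4p + 2 = −8p + 10 ⇒ 12p = 8 ⇒ p = 2/3, and the value is (4)·(2/3) + 2 = 14/3.
For Column: with q = P(C1), equating R1's and R2's payoffs gives 4q + 2 = −8q + 10 ⇒ q = 2/3.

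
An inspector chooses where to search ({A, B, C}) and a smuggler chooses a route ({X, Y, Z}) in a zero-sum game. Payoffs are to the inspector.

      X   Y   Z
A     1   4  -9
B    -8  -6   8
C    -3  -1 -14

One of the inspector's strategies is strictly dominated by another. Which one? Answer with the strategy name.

A gives a strictly higher payoff than C against every column: 1 > -3, 4 > -1, -9 > -14.
So C is strictly dominated and the inspector never plays it.

C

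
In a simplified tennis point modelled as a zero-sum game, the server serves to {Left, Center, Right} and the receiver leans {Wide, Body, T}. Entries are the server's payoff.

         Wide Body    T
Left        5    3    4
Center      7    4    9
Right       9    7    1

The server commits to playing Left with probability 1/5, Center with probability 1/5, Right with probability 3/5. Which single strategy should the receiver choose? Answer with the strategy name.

T

If the receiver plays Wide, the server's expected payoff is (1/5)·5 + (1/5)·7 + (3/5)·9 = 39/5.
If the receiver plays Body, the server's expected payoff is (1/5)·3 + (1/5)·4 + (3/5)·7 = 28/5.
If the receiver plays T, the server's expected payoff is (1/5)·4 + (1/5)·9 + (3/5)·1 = 16/5.
The receiver minimizes the server's payoff; the smallest is 16/5, so the best response is T.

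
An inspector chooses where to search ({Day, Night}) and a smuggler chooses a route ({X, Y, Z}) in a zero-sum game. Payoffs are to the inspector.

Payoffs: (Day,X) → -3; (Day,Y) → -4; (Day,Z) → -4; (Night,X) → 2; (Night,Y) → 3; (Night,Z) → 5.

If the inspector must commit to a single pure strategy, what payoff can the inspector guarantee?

Row minima: Day → -4, Night → 2.
The best of these is 2.

2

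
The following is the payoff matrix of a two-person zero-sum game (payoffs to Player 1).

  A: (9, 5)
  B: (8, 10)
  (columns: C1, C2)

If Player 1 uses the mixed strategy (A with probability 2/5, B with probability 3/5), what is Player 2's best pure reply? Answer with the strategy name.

C2

If Player 2 plays C1, Player 1's expected payoff is (2/5)·9 + (3/5)·8 = 42/5.
If Player 2 plays C2, Player 1's expected payoff is (2/5)·5 + (3/5)·10 = 8.
Player 2 minimizes Player 1's payoff; the smallest is 8, so the best response is C2.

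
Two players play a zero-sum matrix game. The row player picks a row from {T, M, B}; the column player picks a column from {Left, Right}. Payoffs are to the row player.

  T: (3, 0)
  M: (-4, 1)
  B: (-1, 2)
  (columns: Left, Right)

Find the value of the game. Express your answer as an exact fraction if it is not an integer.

Row minima: T → 0, M → -4, B → -1; maximin = 0.
Column maxima: Left → 3, Right → 2; minimax = 2.
0 ≠ 2, so there is no saddle point; optimal play is mixed.
M is strictly dominated by B, so the row player never plays it.
On the remaining 2×2 (T, B vs Left, Right):
Let the row player play T with probability p. Expected payoff against Left: 3p + (-1)(1−p) = 4p − 1; against Right: 0p + 2(1−p) = −2p + 2.
Setting these equal: 4p − 1 = −2p + 2 ⇒ 6p = 3 ⇒ p = 1/2, and the value is (4)·(1/2) − 1 = 1.
For the column player: with q = P(Left), equating T's and B's payoffs gives 3q = −3q + 2 ⇒ q = 1/3.

1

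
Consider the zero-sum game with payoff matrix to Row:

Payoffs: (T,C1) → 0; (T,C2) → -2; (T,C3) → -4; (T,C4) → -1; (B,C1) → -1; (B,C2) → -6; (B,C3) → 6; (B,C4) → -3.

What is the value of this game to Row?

Row minima: T → -4, B → -6; maximin = -4.
Column maxima: C1 → 0, C2 → -2, C3 → 6, C4 → -1; minimax = -2.
-4 ≠ -2, so there is no saddle point; optimal play is mixed.
C1 is strictly dominated by C2 (it gives Row strictly more in every row), so Column never plays it.
C4 is strictly dominated by C2 (it gives Row strictly more in every row), so Column never plays it.
On the remaining 2×2 (T, B vs C2, C3):
Let Row play T with probability p. Expected payoff against C2: (-2)p + (-6)(1−p) = 4p − 6; against C3: (-4)p + 6(1−p) = −10p + 6.
Setting these equal: 4p − 6 = −10p + 6 ⇒ 14p = 12 ⇒ p = 6/7, and the value is (4)·(6/7) − 6 = -18/7.
For Column: with q = P(C2), equating T's and B's payoffs gives 2q − 4 = −12q + 6 ⇒ q = 5/7.

-18/7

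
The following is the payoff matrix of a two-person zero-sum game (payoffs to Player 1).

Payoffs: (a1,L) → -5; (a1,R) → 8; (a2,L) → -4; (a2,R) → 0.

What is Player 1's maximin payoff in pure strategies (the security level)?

-4

Row minima: a1 → -5, a2 → -4.
The best of these is -4.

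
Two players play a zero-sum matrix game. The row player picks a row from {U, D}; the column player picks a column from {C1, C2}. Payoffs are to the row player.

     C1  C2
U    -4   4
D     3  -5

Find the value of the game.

-1/2

Row minima: U → -4, D → -5; maximin = -4.
Column maxima: C1 → 3, C2 → 4; minimax = 3.
-4 ≠ 3, so there is no saddle point; optimal play is mixed.
Let the row player play U with probability p. Expected payoff against C1: (-4)p + 3(1−p) = −7p + 3; against C2: 4p + (-5)(1−p) = 9p − 5.
Setting these equal: −7p + 3 = 9p − 5 ⇒ −16p = -8 ⇒ p = 1/2, and the value is (-7)·(1/2) + 3 = -1/2.
For the column player: with q = P(C1), equating U's and D's payoffs gives −8q + 4 = 8q − 5 ⇒ q = 9/16.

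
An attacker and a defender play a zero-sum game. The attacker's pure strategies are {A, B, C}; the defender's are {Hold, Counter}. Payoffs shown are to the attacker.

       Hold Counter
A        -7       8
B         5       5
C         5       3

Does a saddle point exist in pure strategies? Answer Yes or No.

Yes

Row minima: A → -7, B → 5, C → 3; maximin = 5.
Column maxima: Hold → 5, Counter → 8; minimax = 5.
maximin = minimax = 5, so a saddle point exists.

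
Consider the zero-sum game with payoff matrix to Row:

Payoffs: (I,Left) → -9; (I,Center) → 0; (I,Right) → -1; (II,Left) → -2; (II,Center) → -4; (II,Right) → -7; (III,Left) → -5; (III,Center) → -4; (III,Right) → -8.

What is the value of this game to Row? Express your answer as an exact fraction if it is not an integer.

Row minima: I → -9, II → -7, III → -8; maximin = -7.
Column maxima: Left → -2, Center → 0, Right → -1; minimax = -2.
-7 ≠ -2, so there is no saddle point; optimal play is mixed.
Center is strictly dominated by Right (it gives Row strictly more in every row), so Column never plays it.
With Center eliminated, III is strictly dominated by II (II gives Row strictly more in every remaining column), so Row never plays it.
On the remaining 2×2 (I, II vs Left, Right):
Let Row play I with probability p. Expected payoff against Left: (-9)p + (-2)(1−p) = −7p − 2; against Right: (-1)p + (-7)(1−p) = 6p − 7.
Setting these equal: −7p − 2 = 6p − 7 ⇒ −13p = -5 ⇒ p = 5/13, and the value is (-7)·(5/13) − 2 = -61/13.
For Column: with q = P(Left), equating I's and II's payoffs gives −8q − 1 = 5q − 7 ⇒ q = 6/13.

-61/13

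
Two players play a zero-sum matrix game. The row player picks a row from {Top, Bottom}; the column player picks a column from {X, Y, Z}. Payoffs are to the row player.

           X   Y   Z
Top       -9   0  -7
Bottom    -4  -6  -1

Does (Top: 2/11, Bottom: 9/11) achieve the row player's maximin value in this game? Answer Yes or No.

Against X this mix gives (2/11)·(-9) + (9/11)·(-4) = -54/11.
Against Y this mix gives (2/11)·0 + (9/11)·(-6) = -54/11.
Against Z this mix gives (2/11)·(-7) + (9/11)·(-1) = -23/11.
All of the column player's active replies (X, Y) yield -54/11, and no column does worse for the row player. The mix makes the column player indifferent and guarantees -54/11, so it is optimal.

Yes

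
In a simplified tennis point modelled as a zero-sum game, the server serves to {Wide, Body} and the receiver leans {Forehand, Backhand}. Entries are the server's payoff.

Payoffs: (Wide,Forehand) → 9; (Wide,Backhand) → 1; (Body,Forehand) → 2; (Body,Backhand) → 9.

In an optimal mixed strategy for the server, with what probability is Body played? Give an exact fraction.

8/15

Row minima: Wide → 1, Body → 2; maximin = 2.
Column maxima: Forehand → 9, Backhand → 9; minimax = 9.
2 ≠ 9, so there is no saddle point; optimal play is mixed.
Let the server play Wide with probability p. Expected payoff against Forehand: 9p + 2(1−p) = 7p + 2; against Backhand: 1p + 9(1−p) = −8p + 9.
Setting these equal: 7p + 2 = −8p + 9 ⇒ 15p = 7 ⇒ p = 7/15, and the value is (7)·(7/15) + 2 = 79/15.
For the receiver: with q = P(Forehand), equating Wide's and Body's payoffs gives 8q + 1 = −7q + 9 ⇒ q = 8/15.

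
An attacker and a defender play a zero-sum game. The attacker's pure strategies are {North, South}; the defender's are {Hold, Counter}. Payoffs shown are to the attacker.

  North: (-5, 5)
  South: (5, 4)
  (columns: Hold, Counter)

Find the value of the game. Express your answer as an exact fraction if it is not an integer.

Row minima: North → -5, South → 4; maximin = 4.
Column maxima: Hold → 5, Counter → 5; minimax = 5.
4 ≠ 5, so there is no saddle point; optimal play is mixed.
Let the attacker play North with probability p. Expected payoff against Hold: (-5)p + 5(1−p) = −10p + 5; against Counter: 5p + 4(1−p) = p + 4.
Setting these equal: −10p + 5 = p + 4 ⇒ −11p = -1 ⇒ p = 1/11, and the value is (-10)·(1/11) + 5 = 45/11.
For the defender: with q = P(Hold), equating North's and South's payoffs gives −10q + 5 = q + 4 ⇒ q = 1/11.

45/11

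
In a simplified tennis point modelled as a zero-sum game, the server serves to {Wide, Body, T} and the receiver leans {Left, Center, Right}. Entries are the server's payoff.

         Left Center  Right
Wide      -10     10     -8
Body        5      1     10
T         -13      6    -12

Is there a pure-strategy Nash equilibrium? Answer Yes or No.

Row minima: Wide → -10, Body → 1, T → -13; maximin = 1.
Column maxima: Left → 5, Center → 10, Right → 10; minimax = 5.
1 ≠ 5, so no pure-strategy equilibrium exists.

No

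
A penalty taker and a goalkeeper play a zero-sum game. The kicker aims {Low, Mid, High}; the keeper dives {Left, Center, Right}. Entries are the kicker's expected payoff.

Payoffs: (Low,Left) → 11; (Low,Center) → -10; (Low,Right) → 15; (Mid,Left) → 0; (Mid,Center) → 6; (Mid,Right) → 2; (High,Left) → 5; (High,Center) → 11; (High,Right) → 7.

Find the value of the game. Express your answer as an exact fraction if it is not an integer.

Row minima: Low → -10, Mid → 0, High → 5; maximin = 5.
Column maxima: Left → 11, Center → 11, Right → 15; minimax = 11.
5 ≠ 11, so there is no saddle point; optimal play is mixed.
Mid is strictly dominated by High, so the kicker never plays it.
Right is strictly dominated by Left (it gives the kicker strictly more in every row), so the keeper never plays it.
On the remaining 2×2 (Low, High vs Left, Center):
Let the kicker play Low with probability p. Expected payoff against Left: 11p + 5(1−p) = 6p + 5; against Center: (-10)p + 11(1−p) = −21p + 11.
Setting these equal: 6p + 5 = −21p + 11 ⇒ 27p = 6 ⇒ p = 2/9, and the value is (6)·(2/9) + 5 = 19/3.
For the keeper: with q = P(Left), equating Low's and High's payoffs gives 21q − 10 = −6q + 11 ⇒ q = 7/9.

19/3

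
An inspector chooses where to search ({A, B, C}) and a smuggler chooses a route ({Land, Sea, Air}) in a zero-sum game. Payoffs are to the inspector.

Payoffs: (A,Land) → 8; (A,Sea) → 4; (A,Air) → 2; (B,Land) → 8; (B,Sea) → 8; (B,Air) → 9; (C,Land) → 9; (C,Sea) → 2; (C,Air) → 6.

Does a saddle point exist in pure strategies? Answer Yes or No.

Yes

Row minima: A → 2, B → 8, C → 2; maximin = 8.
Column maxima: Land → 9, Sea → 8, Air → 9; minimax = 8.
maximin = minimax = 8, so a saddle point exists.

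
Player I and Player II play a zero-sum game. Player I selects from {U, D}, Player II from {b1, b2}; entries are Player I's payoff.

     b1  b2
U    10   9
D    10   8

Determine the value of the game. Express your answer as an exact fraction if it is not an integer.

Row minima: U → 9, D → 8; maximin = 9.
Column maxima: b1 → 10, b2 → 9; minimax = 9.
Since maximin = minimax = 9, there is a saddle point and the value is 9.

9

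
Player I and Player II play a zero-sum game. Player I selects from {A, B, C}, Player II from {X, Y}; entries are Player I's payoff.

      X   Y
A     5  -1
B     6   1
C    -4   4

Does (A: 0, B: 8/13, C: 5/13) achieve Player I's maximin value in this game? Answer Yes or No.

Against X this mix gives (8/13)·6 + (5/13)·(-4) = 28/13.
Against Y this mix gives (8/13)·1 + (5/13)·4 = 28/13.
All of Player II's active replies (X, Y) yield 28/13, and no column does worse for Player I. The mix makes Player II indifferent and guarantees 28/13, so it is optimal.

Yes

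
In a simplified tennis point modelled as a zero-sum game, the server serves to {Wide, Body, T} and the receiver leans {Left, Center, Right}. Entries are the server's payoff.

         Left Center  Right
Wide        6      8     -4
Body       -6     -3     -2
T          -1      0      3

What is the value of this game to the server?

Row minima: Wide → -4, Body → -6, T → -1; maximin = -1.
Column maxima: Left → 6, Center → 8, Right → 3; minimax = 3.
-1 ≠ 3, so there is no saddle point; optimal play is mixed.
Body is strictly dominated by T, so the server never plays it.
Center is strictly dominated by Left (it gives the server strictly more in every row), so the receiver never plays it.
On the remaining 2×2 (Wide, T vs Left, Right):
Let the server play Wide with probability p. Expected payoff against Left: 6p + (-1)(1−p) = 7p − 1; against Right: (-4)p + 3(1−p) = −7p + 3.
Setting these equal: 7p − 1 = −7p + 3 ⇒ 14p = 4 ⇒ p = 2/7, and the value is (7)·(2/7) − 1 = 1.
For the receiver: with q = P(Left), equating Wide's and T's payoffs gives 10q − 4 = −4q + 3 ⇒ q = 1/2.

1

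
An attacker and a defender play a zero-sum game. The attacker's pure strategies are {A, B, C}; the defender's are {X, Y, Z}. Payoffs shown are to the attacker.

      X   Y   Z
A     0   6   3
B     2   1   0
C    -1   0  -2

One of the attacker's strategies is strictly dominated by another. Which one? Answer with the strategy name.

C

A gives a strictly higher payoff than C against every column: 0 > -1, 6 > 0, 3 > -2.
So C is strictly dominated and the attacker never plays it.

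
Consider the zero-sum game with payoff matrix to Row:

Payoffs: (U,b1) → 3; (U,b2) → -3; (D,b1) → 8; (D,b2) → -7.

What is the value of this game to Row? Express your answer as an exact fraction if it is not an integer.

-3

Row minima: U → -3, D → -7; maximin = -3.
Column maxima: b1 → 8, b2 → -3; minimax = -3.
Since maximin = minimax = -3, there is a saddle point and the value is -3.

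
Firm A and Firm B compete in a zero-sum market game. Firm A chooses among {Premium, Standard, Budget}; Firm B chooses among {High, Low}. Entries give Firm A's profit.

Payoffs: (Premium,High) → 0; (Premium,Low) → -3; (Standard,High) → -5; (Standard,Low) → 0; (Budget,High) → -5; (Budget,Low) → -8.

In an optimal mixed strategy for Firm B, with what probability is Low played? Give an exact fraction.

5/8

Row minima: Premium → -3, Standard → -5, Budget → -8; maximin = -3.
Column maxima: High → 0, Low → 0; minimax = 0.
-3 ≠ 0, so there is no saddle point; optimal play is mixed.
Budget is strictly dominated by Premium, so Firm A never plays it.
On the remaining 2×2 (Premium, Standard vs High, Low):
Let Firm A play Premium with probability p. Expected payoff against High: 0p + (-5)(1−p) = 5p − 5; against Low: (-3)p + 0(1−p) = −3p.
Setting these equal: 5p − 5 = −3p ⇒ 8p = 5 ⇒ p = 5/8, and the value is (5)·(5/8) − 5 = -15/8.
For Firm B: with q = P(High), equating Premium's and Standard's payoffs gives 3q − 3 = −5q ⇒ q = 3/8.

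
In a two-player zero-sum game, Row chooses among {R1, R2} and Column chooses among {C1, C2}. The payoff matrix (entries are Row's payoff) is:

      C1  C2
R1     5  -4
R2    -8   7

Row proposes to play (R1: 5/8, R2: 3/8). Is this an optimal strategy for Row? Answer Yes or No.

Yes

Against C1 this mix gives (5/8)·5 + (3/8)·(-8) = 1/8.
Against C2 this mix gives (5/8)·(-4) + (3/8)·7 = 1/8.
All of Column's active replies (C1, C2) yield 1/8, and no column does worse for Row. The mix makes Column indifferent and guarantees 1/8, so it is optimal.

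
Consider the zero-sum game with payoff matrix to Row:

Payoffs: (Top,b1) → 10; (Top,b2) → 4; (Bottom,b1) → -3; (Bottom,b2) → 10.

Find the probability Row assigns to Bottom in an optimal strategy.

Row minima: Top → 4, Bottom → -3; maximin = 4.
Column maxima: b1 → 10, b2 → 10; minimax = 10.
4 ≠ 10, so there is no saddle point; optimal play is mixed.
Let Row play Top with probability p. Expected payoff against b1: 10p + (-3)(1−p) = 13p − 3; against b2: 4p + 10(1−p) = −6p + 10.
Setting these equal: 13p − 3 = −6p + 10 ⇒ 19p = 13 ⇒ p = 13/19, and the value is (13)·(13/19) − 3 = 112/19.
For Column: with q = P(b1), equating Top's and Bottom's payoffs gives 6q + 4 = −13q + 10 ⇒ q = 6/19.

6/19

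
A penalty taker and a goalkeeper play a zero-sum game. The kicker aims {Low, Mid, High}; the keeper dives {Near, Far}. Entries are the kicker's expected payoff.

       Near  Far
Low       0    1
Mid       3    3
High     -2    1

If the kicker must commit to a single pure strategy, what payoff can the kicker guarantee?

3

Row minima: Low → 0, Mid → 3, High → -2.
The best of these is 3.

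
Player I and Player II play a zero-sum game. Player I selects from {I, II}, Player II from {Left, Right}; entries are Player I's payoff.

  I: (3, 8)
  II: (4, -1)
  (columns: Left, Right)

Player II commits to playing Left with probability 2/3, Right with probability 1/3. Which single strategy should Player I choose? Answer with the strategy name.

Expected payoff of I: (2/3)·3 + (1/3)·8 = 14/3.
Expected payoff of II: (2/3)·4 + (1/3)·(-1) = 7/3.
The largest is 14/3, so Player I's best response is I.

I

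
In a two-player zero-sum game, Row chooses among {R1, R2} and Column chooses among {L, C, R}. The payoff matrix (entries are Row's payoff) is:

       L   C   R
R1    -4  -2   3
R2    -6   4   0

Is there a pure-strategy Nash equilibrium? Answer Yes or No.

Yes

Row minima: R1 → -4, R2 → -6; maximin = -4.
Column maxima: L → -4, C → 4, R → 3; minimax = -4.
maximin = minimax = -4, so a saddle point exists.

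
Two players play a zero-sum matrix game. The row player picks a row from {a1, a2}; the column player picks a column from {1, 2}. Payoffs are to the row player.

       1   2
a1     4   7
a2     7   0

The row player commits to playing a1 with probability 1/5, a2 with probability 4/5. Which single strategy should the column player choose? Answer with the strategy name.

2

If the column player plays 1, the row player's expected payoff is (1/5)·4 + (4/5)·7 = 32/5.
If the column player plays 2, the row player's expected payoff is (1/5)·7 + (4/5)·0 = 7/5.
The column player minimizes the row player's payoff; the smallest is 7/5, so the best response is 2.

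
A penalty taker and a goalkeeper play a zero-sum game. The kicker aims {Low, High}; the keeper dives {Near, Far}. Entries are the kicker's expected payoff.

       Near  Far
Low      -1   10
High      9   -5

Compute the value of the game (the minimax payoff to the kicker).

17/5

Row minima: Low → -1, High → -5; maximin = -1.
Column maxima: Near → 9, Far → 10; minimax = 9.
-1 ≠ 9, so there is no saddle point; optimal play is mixed.
Let the kicker play Low with probability p. Expected payoff against Near: (-1)p + 9(1−p) = −10p + 9; against Far: 10p + (-5)(1−p) = 15p − 5.
Setting these equal: −10p + 9 = 15p − 5 ⇒ −25p = -14 ⇒ p = 14/25, and the value is (-10)·(14/25) + 9 = 17/5.
For the keeper: with q = P(Near), equating Low's and High's payoffs gives −11q + 10 = 14q − 5 ⇒ q = 3/5.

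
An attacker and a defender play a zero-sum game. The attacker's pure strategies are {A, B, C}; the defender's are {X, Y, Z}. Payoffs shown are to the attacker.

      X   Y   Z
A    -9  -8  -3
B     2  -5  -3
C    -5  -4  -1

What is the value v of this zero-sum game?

Row minima: A → -9, B → -5, C → -5; maximin = -5.
Column maxima: X → 2, Y → -4, Z → -1; minimax = -4.
-5 ≠ -4, so there is no saddle point; optimal play is mixed.
A is strictly dominated by C, so the attacker never plays it.
Z is strictly dominated by Y (it gives the attacker strictly more in every row), so the defender never plays it.
On the remaining 2×2 (B, C vs X, Y):
Let the attacker play B with probability p. Expected payoff against X: 2p + (-5)(1−p) = 7p − 5; against Y: (-5)p + (-4)(1−p) = −p − 4.
Setting these equal: 7p − 5 = −p − 4 ⇒ 8p = 1 ⇒ p = 1/8, and the value is (7)·(1/8) − 5 = -33/8.
For the defender: with q = P(X), equating B's and C's payoffs gives 7q − 5 = −q − 4 ⇒ q = 1/8.

-33/8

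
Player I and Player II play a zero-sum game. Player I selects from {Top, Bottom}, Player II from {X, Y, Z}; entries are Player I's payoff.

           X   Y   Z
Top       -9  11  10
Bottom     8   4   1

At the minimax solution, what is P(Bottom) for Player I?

Row minima: Top → -9, Bottom → 1; maximin = 1.
Column maxima: X → 8, Y → 11, Z → 10; minimax = 8.
1 ≠ 8, so there is no saddle point; optimal play is mixed.
Y is strictly dominated by Z (it gives Player I strictly more in every row), so Player II never plays it.
On the remaining 2×2 (Top, Bottom vs X, Z):
Let Player I play Top with probability p. Expected payoff against X: (-9)p + 8(1−p) = −17p + 8; against Z: 10p + 1(1−p) = 9p + 1.
Setting these equal: −17p + 8 = 9p + 1 ⇒ −26p = -7 ⇒ p = 7/26, and the value is (-17)·(7/26) + 8 = 89/26.
For Player II: with q = P(X), equating Top's and Bottom's payoffs gives −19q + 10 = 7q + 1 ⇒ q = 9/26.

19/26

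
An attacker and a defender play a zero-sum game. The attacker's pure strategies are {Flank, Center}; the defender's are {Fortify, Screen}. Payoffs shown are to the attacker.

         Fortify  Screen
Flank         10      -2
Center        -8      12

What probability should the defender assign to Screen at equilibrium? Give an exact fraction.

Row minima: Flank → -2, Center → -8; maximin = -2.
Column maxima: Fortify → 10, Screen → 12; minimax = 10.
-2 ≠ 10, so there is no saddle point; optimal play is mixed.
Let the attacker play Flank with probability p. Expected payoff against Fortify: 10p + (-8)(1−p) = 18p − 8; against Screen: (-2)p + 12(1−p) = −14p + 12.
Setting these equal: 18p − 8 = −14p + 12 ⇒ 32p = 20 ⇒ p = 5/8, and the value is (18)·(5/8) − 8 = 13/4.
For the defender: with q = P(Fortify), equating Flank's and Center's payoffs gives 12q − 2 = −20q + 12 ⇒ q = 7/16.

9/16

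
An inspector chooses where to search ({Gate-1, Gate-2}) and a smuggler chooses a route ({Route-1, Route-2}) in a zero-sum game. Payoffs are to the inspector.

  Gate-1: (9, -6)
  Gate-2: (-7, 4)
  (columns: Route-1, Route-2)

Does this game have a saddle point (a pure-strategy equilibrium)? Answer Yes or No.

No

Row minima: Gate-1 → -6, Gate-2 → -7; maximin = -6.
Column maxima: Route-1 → 9, Route-2 → 4; minimax = 4.
-6 ≠ 4, so no pure-strategy equilibrium exists.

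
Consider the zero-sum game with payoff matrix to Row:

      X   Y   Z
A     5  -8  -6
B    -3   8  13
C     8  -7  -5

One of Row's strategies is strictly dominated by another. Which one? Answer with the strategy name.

C gives a strictly higher payoff than A against every column: 8 > 5, -7 > -8, -5 > -6.
So A is strictly dominated and Row never plays it.

A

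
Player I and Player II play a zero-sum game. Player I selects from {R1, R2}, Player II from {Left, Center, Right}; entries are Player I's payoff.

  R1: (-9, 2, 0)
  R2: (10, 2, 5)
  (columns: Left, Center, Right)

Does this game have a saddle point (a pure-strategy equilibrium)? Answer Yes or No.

Yes

Row minima: R1 → -9, R2 → 2; maximin = 2.
Column maxima: Left → 10, Center → 2, Right → 5; minimax = 2.
maximin = minimax = 2, so a saddle point exists.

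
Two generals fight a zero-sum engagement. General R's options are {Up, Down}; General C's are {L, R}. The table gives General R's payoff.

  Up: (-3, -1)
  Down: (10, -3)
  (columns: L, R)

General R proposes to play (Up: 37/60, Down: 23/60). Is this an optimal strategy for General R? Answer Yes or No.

Against L this mix gives (37/60)·(-3) + (23/60)·10 = 119/60.
Against R this mix gives (37/60)·(-1) + (23/60)·(-3) = -53/30.
General C will play R, holding General R to -53/30. Shifting weight toward the row that does better against R would raise this floor (the equalizing mix achieves -19/15 against both R and L), so the proposed strategy is not optimal.

No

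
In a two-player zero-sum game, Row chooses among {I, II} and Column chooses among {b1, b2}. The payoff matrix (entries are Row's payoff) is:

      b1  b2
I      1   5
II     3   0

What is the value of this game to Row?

15/7

Row minima: I → 1, II → 0; maximin = 1.
Column maxima: b1 → 3, b2 → 5; minimax = 3.
1 ≠ 3, so there is no saddle point; optimal play is mixed.
Let Row play I with probability p. Expected payoff against b1: 1p + 3(1−p) = −2p + 3; against b2: 5p + 0(1−p) = 5p.
Setting these equal: −2p + 3 = 5p ⇒ −7p = -3 ⇒ p = 3/7, and the value is (-2)·(3/7) + 3 = 15/7.
For Column: with q = P(b1), equating I's and II's payoffs gives −4q + 5 = 3q ⇒ q = 5/7.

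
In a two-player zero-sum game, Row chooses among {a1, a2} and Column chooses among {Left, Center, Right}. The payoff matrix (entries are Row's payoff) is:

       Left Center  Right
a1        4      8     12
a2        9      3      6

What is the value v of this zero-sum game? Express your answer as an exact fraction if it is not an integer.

Row minima: a1 → 4, a2 → 3; maximin = 4.
Column maxima: Left → 9, Center → 8, Right → 12; minimax = 8.
4 ≠ 8, so there is no saddle point; optimal play is mixed.
Right is strictly dominated by Center (it gives Row strictly more in every row), so Column never plays it.
On the remaining 2×2 (a1, a2 vs Left, Center):
Let Row play a1 with probability p. Expected payoff against Left: 4p + 9(1−p) = −5p + 9; against Center: 8p + 3(1−p) = 5p + 3.
Setting these equal: −5p + 9 = 5p + 3 ⇒ −10p = -6 ⇒ p = 3/5, and the value is (-5)·(3/5) + 9 = 6.
For Column: with q = P(Left), equating a1's and a2's payoffs gives −4q + 8 = 6q + 3 ⇒ q = 1/2.

6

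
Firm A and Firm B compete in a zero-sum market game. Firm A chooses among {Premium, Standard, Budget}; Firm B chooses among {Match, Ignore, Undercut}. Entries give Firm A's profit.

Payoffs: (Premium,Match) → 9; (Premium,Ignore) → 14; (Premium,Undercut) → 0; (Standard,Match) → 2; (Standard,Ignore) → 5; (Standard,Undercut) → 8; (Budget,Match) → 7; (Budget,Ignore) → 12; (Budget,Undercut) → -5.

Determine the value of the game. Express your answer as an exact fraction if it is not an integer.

Row minima: Premium → 0, Standard → 2, Budget → -5; maximin = 2.
Column maxima: Match → 9, Ignore → 14, Undercut → 8; minimax = 8.
2 ≠ 8, so there is no saddle point; optimal play is mixed.
Budget is strictly dominated by Premium, so Firm A never plays it.
Ignore is strictly dominated by Match (it gives Firm A strictly more in every row), so Firm B never plays it.
On the remaining 2×2 (Premium, Standard vs Match, Undercut):
Let Firm A play Premium with probability p. Expected payoff against Match: 9p + 2(1−p) = 7p + 2; against Undercut: 0p + 8(1−p) = −8p + 8.
Setting these equal: 7p + 2 = −8p + 8 ⇒ 15p = 6 ⇒ p = 2/5, and the value is (7)·(2/5) + 2 = 24/5.
For Firm B: with q = P(Match), equating Premium's and Standard's payoffs gives 9q = −6q + 8 ⇒ q = 8/15.

24/5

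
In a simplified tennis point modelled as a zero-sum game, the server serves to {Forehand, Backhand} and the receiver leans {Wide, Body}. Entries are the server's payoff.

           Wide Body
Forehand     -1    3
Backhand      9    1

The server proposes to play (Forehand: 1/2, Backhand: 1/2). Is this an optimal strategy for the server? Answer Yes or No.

No

Against Wide this mix gives (1/2)·(-1) + (1/2)·9 = 4.
Against Body this mix gives (1/2)·3 + (1/2)·1 = 2.
The receiver will play Body, holding the server to 2. Shifting weight toward the row that does better against Body would raise this floor (the equalizing mix achieves 7/3 against both Body and Wide), so the proposed strategy is not optimal.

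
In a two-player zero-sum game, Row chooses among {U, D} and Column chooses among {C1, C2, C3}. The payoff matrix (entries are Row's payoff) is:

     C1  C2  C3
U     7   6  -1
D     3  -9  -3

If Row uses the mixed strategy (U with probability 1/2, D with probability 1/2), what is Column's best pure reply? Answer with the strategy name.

If Column plays C1, Row's expected payoff is (1/2)·7 + (1/2)·3 = 5.
If Column plays C2, Row's expected payoff is (1/2)·6 + (1/2)·(-9) = -3/2.
If Column plays C3, Row's expected payoff is (1/2)·(-1) + (1/2)·(-3) = -2.
Column minimizes Row's payoff; the smallest is -2, so the best response is C3.

C3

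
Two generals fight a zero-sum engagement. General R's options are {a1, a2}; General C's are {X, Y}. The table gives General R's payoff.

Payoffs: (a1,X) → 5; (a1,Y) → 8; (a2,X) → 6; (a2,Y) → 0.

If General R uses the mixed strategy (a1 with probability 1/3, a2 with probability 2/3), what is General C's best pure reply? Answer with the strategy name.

If General C plays X, General R's expected payoff is (1/3)·5 + (2/3)·6 = 17/3.
If General C plays Y, General R's expected payoff is (1/3)·8 + (2/3)·0 = 8/3.
General C minimizes General R's payoff; the smallest is 8/3, so the best response is Y.

Y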